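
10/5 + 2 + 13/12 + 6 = 133/12 = 11.08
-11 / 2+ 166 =321/2 = 160.50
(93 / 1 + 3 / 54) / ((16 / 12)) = 69.79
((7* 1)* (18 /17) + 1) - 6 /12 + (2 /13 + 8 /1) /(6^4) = 1133929/143208 = 7.92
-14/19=-0.74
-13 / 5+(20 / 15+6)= 71/15 = 4.73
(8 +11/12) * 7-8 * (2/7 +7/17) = 81163/1428 = 56.84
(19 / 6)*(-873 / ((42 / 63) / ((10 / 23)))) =-82935/46 = -1802.93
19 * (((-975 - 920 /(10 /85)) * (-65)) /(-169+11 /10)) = -108618250/1679 = -64692.23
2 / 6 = 1/3 = 0.33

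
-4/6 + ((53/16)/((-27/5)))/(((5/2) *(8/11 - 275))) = -0.67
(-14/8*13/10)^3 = -753571/64000 = -11.77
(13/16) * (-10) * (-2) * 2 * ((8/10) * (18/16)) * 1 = 117/4 = 29.25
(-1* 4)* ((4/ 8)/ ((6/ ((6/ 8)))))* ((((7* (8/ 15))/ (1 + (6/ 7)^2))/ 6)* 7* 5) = -3.14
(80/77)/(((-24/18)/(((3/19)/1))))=-180/1463 = -0.12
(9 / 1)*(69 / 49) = 621/49 = 12.67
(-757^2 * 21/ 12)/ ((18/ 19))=-1058548.85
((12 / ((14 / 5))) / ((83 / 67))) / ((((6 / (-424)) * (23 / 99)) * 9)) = -1562440/13363 = -116.92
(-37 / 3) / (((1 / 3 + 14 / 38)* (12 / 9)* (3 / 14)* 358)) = -4921/28640 = -0.17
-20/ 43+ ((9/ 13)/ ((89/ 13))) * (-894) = -347758/3827 = -90.87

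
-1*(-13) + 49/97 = 1310/97 = 13.51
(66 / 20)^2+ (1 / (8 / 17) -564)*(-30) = 843357/50 = 16867.14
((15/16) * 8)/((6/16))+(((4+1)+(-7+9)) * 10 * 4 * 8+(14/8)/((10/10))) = 9047/4 = 2261.75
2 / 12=1/6 = 0.17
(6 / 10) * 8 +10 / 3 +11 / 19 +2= 10.71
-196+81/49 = -9523/49 = -194.35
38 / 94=19/47 = 0.40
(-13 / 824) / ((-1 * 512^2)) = 13/216006656 = 0.00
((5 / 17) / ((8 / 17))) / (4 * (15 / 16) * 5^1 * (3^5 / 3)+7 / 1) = 5/12206 = 0.00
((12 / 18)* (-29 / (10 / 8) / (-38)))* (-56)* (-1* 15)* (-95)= -32480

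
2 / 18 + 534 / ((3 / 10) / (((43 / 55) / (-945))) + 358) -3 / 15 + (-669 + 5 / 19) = -784.50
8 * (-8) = -64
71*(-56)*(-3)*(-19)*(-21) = 4759272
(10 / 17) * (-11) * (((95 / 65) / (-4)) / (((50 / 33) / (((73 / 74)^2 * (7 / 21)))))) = 12251371/24203920 = 0.51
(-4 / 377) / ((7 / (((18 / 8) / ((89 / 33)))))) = -297/234871 = 0.00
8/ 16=1/2 = 0.50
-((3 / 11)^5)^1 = -243/161051 = 0.00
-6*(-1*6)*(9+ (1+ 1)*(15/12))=414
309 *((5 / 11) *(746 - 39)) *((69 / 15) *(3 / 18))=1674883/22 = 76131.05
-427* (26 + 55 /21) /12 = -36661/36 = -1018.36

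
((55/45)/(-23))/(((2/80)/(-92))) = 1760/9 = 195.56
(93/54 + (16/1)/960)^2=97969/32400 = 3.02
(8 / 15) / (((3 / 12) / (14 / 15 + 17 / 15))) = 4.41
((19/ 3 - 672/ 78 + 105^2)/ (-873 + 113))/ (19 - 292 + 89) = 214943/2726880 = 0.08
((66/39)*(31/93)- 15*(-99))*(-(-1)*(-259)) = -15005683/39 = -384761.10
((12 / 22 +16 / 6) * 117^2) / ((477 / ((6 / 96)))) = 507/88 = 5.76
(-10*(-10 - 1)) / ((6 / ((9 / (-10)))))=-33/2 = -16.50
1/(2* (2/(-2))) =-1/2 = -0.50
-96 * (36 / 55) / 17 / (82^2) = -864/1571735 = 0.00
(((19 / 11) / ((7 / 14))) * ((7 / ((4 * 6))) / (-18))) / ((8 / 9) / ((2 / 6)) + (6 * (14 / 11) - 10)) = -133/720 = -0.18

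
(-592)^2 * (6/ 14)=1051392/7 = 150198.86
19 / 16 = 1.19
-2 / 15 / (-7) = 2/105 = 0.02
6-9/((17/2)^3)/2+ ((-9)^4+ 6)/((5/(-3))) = -96643803/24565 = -3934.21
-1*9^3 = -729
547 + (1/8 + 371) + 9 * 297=3591.12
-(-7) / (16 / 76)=133/4 = 33.25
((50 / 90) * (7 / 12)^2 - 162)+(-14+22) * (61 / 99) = -2236505/14256 = -156.88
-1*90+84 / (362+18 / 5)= -41025/457 = -89.77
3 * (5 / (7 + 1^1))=15/8 = 1.88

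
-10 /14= -5/7 = -0.71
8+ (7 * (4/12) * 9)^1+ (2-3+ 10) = 38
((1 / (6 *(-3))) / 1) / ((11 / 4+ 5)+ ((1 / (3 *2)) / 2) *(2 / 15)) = -10/1397 = -0.01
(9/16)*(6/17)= 27/136 = 0.20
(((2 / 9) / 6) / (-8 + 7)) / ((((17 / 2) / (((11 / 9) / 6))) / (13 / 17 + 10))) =-671/70227 = -0.01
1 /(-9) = -0.11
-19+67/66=-1187/66 = -17.98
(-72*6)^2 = 186624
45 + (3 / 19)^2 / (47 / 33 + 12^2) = 77960052/1732439 = 45.00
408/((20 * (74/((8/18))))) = 68/555 = 0.12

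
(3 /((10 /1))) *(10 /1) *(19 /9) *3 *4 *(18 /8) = 171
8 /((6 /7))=28/3 = 9.33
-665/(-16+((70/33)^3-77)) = 23898105/2999141 = 7.97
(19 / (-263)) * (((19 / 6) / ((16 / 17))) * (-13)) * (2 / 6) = 79781/75744 = 1.05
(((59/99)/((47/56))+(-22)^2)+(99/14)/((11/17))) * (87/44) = 936319897/955416 = 980.01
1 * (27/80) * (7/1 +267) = 92.48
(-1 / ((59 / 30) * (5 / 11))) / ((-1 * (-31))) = -66/1829 = -0.04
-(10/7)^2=-100/49 = -2.04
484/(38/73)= 17666/19 = 929.79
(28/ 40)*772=2702/5 = 540.40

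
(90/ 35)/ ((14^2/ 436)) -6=-96/343 = -0.28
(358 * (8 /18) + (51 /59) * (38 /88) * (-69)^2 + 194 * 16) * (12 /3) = 117760009/5841 = 20160.93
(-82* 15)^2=1512900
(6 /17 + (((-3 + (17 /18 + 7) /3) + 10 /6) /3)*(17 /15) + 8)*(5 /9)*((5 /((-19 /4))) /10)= -19241/37179 = -0.52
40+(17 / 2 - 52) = -7/2 = -3.50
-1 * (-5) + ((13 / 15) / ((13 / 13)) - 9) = -47/15 = -3.13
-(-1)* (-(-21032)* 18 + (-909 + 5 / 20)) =1510669/4 = 377667.25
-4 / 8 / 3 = -0.17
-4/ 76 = -1/19 = -0.05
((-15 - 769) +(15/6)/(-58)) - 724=-174933/116 = -1508.04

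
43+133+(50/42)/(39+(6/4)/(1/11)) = 410306/2331 = 176.02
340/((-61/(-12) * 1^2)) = 4080/61 = 66.89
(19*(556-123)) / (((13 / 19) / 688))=107543344/13 = 8272564.92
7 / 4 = 1.75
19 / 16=1.19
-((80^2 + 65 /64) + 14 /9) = -3687881/576 = -6402.57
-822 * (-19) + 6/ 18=46855/3 = 15618.33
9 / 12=0.75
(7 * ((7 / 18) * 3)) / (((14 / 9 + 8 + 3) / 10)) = 735/113 = 6.50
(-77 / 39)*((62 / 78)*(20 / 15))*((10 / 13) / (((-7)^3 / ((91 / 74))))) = 6820/1181817 = 0.01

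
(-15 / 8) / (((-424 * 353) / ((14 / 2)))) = 105/1197376 = 0.00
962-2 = 960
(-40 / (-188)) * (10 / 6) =0.35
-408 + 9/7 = -406.71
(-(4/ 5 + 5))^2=841/25 = 33.64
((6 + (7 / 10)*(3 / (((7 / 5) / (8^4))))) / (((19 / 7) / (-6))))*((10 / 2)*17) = -21955500/19 = -1155552.63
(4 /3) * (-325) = -1300/3 = -433.33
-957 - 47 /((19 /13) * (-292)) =-5308825/5548 = -956.89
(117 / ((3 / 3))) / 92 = 1.27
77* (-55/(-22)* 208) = 40040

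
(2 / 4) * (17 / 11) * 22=17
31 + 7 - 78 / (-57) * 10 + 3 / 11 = 51.96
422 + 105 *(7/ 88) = 37871/88 = 430.35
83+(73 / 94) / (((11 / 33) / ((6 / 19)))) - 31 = 47093/893 = 52.74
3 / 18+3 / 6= 2/3 = 0.67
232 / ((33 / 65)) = 15080/33 = 456.97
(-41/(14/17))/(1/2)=-697/7 = -99.57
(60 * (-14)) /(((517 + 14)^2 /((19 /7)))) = -760/93987 = -0.01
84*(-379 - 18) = -33348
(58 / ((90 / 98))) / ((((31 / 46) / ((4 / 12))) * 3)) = 130732/12555 = 10.41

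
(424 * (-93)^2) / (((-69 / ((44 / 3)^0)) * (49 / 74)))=-90457008/1127 = -80263.54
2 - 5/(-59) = 123/59 = 2.08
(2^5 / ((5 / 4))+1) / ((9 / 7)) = 931/45 = 20.69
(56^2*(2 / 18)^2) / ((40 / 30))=784/27 = 29.04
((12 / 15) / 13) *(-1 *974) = -3896/65 = -59.94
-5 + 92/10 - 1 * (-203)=1036/5 = 207.20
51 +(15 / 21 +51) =719/7 = 102.71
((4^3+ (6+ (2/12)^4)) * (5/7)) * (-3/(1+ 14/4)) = -453605/13608 = -33.33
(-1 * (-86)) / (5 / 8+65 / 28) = 4816/165 = 29.19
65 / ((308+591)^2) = 65/808201 = 0.00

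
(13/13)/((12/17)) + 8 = 113/12 = 9.42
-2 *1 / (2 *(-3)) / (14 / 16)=8/21 = 0.38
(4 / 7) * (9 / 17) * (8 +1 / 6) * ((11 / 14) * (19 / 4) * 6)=1881/34 = 55.32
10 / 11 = 0.91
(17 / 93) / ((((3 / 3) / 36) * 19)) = 204/589 = 0.35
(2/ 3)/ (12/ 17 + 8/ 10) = 0.44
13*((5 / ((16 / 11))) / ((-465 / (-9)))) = 429/496 = 0.86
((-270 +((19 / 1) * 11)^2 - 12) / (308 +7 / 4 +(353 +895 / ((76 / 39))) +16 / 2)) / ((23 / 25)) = 41229050/987643 = 41.74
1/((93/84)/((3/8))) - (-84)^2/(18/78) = -1895691/62 = -30575.66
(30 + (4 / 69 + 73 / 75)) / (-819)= -0.04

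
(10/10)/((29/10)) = 10/29 = 0.34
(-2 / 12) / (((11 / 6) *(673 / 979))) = -89/673 = -0.13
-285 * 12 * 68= -232560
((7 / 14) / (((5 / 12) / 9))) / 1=54/5 = 10.80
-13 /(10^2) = -13/100 = -0.13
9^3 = 729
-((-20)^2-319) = -81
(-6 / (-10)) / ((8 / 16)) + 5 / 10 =17/10 = 1.70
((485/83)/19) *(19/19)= 485/1577 = 0.31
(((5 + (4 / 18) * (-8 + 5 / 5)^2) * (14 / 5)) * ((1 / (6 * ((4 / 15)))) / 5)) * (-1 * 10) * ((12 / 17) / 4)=-1001/102 = -9.81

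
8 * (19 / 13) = 152/13 = 11.69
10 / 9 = 1.11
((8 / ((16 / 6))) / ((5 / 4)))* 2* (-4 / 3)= -32/5 = -6.40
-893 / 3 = -297.67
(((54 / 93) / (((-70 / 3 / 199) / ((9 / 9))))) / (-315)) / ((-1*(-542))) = 597/20582450 = 0.00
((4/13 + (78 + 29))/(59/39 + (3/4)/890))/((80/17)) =6331905/420314 = 15.06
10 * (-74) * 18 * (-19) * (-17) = -4302360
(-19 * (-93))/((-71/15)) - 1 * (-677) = 21562/71 = 303.69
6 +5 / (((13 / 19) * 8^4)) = 319583/53248 = 6.00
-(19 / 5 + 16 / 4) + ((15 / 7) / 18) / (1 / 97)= 787/210 = 3.75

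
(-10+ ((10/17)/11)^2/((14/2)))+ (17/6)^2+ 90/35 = 5283919/8812188 = 0.60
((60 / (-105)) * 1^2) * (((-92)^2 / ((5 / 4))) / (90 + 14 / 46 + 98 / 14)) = -1557376/39165 = -39.76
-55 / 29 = -1.90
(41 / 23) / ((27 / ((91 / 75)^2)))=0.10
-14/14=-1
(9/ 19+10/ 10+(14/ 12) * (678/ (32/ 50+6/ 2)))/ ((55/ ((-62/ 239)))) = -3350418/3246815 = -1.03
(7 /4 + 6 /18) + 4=73/12 = 6.08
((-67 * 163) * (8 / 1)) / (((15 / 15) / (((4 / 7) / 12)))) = -87368/21 = -4160.38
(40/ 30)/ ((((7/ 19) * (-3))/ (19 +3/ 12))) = -209/9 = -23.22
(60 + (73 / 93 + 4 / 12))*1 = 5684/93 = 61.12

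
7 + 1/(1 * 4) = 29/4 = 7.25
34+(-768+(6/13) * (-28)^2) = -4838/13 = -372.15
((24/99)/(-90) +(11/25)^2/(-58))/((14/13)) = -844181/150727500 = -0.01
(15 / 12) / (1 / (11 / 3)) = 4.58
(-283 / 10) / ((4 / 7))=-1981/40 = -49.52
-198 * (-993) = 196614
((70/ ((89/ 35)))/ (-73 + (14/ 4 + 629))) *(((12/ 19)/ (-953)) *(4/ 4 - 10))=176400/601098079 = 0.00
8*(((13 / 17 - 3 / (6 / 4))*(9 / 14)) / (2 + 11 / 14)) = -504/221 = -2.28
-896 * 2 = -1792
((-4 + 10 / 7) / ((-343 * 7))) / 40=9/336140 = 0.00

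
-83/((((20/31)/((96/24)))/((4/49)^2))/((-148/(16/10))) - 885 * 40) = 761608/324832801 = 0.00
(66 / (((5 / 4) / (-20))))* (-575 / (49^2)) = 607200/2401 = 252.89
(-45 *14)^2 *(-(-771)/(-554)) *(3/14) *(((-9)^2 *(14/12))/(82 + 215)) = -229507425/6094 = -37661.21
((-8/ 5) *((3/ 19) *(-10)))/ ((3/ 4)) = 64/19 = 3.37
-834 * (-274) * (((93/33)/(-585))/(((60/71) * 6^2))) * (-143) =41913643/8100 = 5174.52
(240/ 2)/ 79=120/79 = 1.52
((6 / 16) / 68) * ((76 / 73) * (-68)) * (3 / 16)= -171/2336 = -0.07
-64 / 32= -2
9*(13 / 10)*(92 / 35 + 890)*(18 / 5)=37597.52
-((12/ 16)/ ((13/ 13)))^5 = -0.24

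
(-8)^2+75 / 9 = 217/3 = 72.33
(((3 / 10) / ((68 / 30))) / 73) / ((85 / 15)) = 27/84388 = 0.00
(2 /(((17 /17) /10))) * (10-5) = 100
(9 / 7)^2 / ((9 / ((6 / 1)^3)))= 1944/49 = 39.67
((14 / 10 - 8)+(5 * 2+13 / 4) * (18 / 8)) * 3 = 5571/80 = 69.64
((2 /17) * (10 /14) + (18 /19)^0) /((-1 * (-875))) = 129/104125 = 0.00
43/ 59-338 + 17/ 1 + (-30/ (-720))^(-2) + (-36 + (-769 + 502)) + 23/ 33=-90680/1947 = -46.57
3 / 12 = 1/4 = 0.25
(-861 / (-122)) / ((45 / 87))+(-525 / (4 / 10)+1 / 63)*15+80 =-19593.62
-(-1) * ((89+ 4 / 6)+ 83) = 518/3 = 172.67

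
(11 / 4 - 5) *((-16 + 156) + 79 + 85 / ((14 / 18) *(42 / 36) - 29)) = -2948697/6068 = -485.94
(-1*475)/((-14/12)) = 2850/7 = 407.14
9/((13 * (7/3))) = 27/91 = 0.30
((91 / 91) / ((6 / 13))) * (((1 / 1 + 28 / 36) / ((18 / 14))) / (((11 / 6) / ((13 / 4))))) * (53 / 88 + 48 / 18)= 1020929/58806 = 17.36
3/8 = 0.38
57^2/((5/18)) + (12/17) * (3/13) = 12924702/1105 = 11696.56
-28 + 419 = 391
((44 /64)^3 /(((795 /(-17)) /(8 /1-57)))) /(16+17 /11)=12195953/628469760 = 0.02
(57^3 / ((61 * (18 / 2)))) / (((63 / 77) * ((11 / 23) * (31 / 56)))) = 8834392/5673 = 1557.27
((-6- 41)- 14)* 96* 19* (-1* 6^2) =4005504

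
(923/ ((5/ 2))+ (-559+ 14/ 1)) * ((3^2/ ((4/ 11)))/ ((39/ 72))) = -522126/65 = -8032.71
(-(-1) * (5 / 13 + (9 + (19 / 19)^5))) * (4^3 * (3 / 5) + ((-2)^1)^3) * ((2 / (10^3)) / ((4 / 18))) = 4617/1625 = 2.84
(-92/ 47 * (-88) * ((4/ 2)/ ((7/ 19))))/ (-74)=-153824/12173 = -12.64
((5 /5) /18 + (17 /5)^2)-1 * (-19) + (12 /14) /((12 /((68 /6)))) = 98989/3150 = 31.43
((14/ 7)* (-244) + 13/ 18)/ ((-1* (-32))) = -8771/576 = -15.23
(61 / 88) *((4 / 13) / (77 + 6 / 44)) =61/22061 = 0.00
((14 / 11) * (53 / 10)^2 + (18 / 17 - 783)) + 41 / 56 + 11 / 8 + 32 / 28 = -13892983/18700 = -742.94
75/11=6.82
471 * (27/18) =1413/2 = 706.50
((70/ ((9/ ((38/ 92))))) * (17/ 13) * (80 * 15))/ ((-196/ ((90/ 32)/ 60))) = -40375/33488 = -1.21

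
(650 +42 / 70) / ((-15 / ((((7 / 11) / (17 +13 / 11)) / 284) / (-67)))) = 22771/285420000 = 0.00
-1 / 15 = -0.07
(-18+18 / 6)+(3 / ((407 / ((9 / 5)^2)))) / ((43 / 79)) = -6543678/437525 = -14.96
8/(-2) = -4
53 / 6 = 8.83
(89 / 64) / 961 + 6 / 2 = 184601/61504 = 3.00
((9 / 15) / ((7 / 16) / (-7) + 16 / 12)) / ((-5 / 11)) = -1584/1525 = -1.04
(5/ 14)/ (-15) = -0.02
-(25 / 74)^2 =-625/5476 = -0.11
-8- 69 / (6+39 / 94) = -18.76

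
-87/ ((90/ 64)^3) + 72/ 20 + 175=4474703/30375 = 147.32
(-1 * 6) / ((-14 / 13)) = 39/7 = 5.57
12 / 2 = 6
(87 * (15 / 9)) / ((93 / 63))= 3045/31 = 98.23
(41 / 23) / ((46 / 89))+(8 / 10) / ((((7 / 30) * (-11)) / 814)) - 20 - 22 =-2164517/7406 = -292.27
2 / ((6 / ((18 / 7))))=6/7 = 0.86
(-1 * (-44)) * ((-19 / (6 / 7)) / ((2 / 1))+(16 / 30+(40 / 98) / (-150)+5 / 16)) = -264935/588 = -450.57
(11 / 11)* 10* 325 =3250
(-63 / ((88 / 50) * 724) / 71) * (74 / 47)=-58275/53151736 = 0.00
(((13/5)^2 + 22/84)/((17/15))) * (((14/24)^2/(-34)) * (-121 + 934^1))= -13986581/277440 = -50.41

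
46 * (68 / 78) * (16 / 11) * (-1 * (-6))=50048/143 = 349.99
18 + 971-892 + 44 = 141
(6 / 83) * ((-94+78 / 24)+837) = 8955/166 = 53.95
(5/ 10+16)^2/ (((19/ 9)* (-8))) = -9801/608 = -16.12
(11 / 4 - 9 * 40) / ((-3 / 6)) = 1429/2 = 714.50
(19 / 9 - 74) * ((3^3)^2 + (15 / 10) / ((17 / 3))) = -52426.03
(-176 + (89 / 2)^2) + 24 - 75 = 7013/4 = 1753.25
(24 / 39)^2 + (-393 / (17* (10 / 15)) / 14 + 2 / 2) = -1.10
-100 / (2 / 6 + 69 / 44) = -13200/251 = -52.59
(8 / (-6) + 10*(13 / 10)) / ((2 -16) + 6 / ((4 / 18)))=35/39 = 0.90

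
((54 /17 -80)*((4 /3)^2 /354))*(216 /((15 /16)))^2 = -513540096/25075 = -20480.16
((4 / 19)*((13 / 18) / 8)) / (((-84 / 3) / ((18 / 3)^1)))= -13/3192 = 0.00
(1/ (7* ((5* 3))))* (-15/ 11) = -1/77 = -0.01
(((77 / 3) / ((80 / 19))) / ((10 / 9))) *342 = 750519/400 = 1876.30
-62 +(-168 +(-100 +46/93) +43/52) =-1589489/4836 = -328.68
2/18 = 1/9 = 0.11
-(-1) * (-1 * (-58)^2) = -3364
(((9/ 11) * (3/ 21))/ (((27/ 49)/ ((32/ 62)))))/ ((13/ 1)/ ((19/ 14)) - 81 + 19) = -532/254727 = 0.00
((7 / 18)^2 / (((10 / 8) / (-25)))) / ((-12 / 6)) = 245/162 = 1.51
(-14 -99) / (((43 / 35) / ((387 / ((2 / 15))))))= -533925/2 = -266962.50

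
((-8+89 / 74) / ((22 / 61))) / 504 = -30683/820512 = -0.04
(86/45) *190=3268/9 = 363.11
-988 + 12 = -976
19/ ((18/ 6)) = 19/3 = 6.33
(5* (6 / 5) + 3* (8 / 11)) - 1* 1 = 79/11 = 7.18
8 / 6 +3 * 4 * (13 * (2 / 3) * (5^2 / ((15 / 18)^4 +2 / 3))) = 2264.33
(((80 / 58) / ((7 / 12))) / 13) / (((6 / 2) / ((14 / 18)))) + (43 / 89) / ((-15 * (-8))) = 618233/12079080 = 0.05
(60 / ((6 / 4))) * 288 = 11520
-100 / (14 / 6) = -300/7 = -42.86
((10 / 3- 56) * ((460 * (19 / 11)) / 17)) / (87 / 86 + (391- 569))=118759120/8538981 = 13.91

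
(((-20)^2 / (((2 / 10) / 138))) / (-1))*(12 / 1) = -3312000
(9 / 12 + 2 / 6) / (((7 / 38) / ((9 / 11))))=741/154 = 4.81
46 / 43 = 1.07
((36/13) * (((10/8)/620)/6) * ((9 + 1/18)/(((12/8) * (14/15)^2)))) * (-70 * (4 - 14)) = 101875/22568 = 4.51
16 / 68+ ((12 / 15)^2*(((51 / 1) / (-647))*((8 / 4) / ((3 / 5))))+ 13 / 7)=740779/384965 = 1.92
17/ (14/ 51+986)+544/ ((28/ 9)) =174.87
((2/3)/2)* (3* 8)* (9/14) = 36/7 = 5.14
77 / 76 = 1.01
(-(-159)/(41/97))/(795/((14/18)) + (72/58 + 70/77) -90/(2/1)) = 34439559/89657242 = 0.38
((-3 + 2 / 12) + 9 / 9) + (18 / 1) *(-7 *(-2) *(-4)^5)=-1548299/6 = -258049.83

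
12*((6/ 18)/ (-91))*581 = -332/13 = -25.54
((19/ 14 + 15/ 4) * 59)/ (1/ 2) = 8437/14 = 602.64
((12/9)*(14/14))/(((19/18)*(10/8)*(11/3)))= 288/1045 = 0.28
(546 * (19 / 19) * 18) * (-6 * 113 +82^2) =59420088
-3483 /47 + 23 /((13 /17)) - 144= -114886/611 = -188.03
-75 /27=-25/9 = -2.78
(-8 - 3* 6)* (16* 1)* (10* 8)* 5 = -166400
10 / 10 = 1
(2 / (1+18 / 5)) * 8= 80/23 = 3.48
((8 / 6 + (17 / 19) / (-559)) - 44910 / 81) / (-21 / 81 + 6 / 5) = -793072365/1348867 = -587.95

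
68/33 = 2.06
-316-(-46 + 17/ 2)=-557/2 = -278.50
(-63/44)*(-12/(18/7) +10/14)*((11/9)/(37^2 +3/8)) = 166/32865 = 0.01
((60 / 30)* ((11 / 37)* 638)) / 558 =7018/10323 = 0.68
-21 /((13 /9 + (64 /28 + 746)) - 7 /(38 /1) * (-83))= -50274/1831457 = -0.03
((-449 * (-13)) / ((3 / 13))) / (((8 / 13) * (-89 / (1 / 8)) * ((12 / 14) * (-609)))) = 986453/8919936 = 0.11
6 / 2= 3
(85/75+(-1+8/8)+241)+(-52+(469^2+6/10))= 3302276/15 = 220151.73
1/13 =0.08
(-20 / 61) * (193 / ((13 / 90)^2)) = -31266000/10309 = -3032.88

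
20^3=8000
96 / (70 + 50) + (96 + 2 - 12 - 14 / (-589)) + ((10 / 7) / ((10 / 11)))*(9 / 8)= 14610531/164920 = 88.59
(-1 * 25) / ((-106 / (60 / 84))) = 125/742 = 0.17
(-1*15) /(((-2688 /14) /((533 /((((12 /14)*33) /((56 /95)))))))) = 26117/30096 = 0.87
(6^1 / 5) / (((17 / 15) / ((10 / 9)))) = 20/17 = 1.18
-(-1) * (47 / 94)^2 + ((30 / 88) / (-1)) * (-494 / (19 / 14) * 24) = 131051/44 = 2978.43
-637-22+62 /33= -21685/33 = -657.12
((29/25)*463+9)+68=15352/25 = 614.08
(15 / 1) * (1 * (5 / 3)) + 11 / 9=236/9 = 26.22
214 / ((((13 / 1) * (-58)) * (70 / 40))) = -428/2639 = -0.16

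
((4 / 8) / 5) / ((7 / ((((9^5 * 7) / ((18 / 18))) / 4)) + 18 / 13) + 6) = 767637/56687560 = 0.01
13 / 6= 2.17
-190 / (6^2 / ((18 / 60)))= -19/12 = -1.58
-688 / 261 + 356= 92228/261 = 353.36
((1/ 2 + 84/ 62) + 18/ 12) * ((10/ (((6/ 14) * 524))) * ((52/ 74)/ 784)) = 845/6310794 = 0.00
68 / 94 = 34/47 = 0.72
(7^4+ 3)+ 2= 2406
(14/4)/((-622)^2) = 7/773768 = 0.00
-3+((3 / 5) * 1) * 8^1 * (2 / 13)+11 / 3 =1.41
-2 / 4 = -1/2 = -0.50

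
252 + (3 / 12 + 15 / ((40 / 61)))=2201/8 = 275.12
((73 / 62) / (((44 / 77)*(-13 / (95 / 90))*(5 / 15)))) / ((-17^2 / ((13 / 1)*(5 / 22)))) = 48545/9460704 = 0.01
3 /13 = 0.23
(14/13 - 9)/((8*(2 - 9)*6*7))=103/30576 = 0.00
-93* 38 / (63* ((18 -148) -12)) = 589/1491 = 0.40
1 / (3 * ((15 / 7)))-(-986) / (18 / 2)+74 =8267/45 = 183.71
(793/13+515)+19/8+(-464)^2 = 1726995/8 = 215874.38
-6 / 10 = -3/5 = -0.60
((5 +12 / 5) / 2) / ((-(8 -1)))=-37/70 = -0.53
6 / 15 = 2/5 = 0.40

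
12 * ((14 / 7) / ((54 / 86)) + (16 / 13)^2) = 85784/1521 = 56.40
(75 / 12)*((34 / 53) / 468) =425/49608 = 0.01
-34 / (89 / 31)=-1054/89 = -11.84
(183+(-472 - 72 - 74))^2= 189225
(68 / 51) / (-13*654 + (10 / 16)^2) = -256/1632309 = 0.00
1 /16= 0.06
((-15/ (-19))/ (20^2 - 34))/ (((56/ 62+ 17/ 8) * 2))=310/870409 = 0.00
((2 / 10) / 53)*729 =729/265 = 2.75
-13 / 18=-0.72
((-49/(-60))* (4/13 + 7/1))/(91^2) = 19/26364 = 0.00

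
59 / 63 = 0.94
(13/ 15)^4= 28561/50625 = 0.56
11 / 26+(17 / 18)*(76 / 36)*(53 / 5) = 113501/5265 = 21.56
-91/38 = -2.39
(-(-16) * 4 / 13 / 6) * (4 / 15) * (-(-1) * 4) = 512/585 = 0.88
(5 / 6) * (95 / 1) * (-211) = -100225/6 = -16704.17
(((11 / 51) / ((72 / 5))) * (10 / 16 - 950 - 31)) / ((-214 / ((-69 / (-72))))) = 9921395/150875136 = 0.07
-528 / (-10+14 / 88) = 23232/433 = 53.65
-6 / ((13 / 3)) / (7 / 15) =-2.97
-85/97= -0.88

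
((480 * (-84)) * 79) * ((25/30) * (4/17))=-10617600/17 = -624564.71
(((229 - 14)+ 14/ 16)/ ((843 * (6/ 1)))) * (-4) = -1727/10116 = -0.17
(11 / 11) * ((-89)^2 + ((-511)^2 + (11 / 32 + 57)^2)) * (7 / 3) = 650687877/1024 = 635437.38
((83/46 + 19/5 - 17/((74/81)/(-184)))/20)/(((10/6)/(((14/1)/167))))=612885273/71058500 = 8.63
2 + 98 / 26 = 75/13 = 5.77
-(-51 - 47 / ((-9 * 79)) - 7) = 41191/711 = 57.93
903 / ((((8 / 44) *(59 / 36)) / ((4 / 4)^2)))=178794/59 = 3030.41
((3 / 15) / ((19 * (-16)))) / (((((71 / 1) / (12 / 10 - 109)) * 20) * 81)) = 539/874152000 = 0.00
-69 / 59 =-1.17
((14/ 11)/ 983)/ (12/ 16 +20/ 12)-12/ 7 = -3761748/2195039 = -1.71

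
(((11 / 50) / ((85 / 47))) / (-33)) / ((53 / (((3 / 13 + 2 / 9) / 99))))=-47/147683250 = 0.00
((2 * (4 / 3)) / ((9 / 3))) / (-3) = -8/27 = -0.30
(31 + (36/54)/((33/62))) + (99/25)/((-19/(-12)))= 1634287/47025 = 34.75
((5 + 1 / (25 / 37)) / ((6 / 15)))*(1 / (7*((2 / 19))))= 1539/70 = 21.99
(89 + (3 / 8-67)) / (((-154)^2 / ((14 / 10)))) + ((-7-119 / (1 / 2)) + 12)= -31575981/135520 = -233.00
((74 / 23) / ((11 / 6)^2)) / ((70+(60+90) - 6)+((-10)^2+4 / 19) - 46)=6327/1772771 = 0.00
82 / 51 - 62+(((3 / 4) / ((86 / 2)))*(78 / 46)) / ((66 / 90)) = -133939775/2219316 = -60.35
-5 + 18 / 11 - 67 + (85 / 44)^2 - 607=-1304151/1936 = -673.63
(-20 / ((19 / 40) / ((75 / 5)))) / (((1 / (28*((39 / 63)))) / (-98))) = 20384000/19 = 1072842.11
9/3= 3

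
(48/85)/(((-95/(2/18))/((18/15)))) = -32/40375 = 0.00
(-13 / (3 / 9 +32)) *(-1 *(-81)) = -3159/97 = -32.57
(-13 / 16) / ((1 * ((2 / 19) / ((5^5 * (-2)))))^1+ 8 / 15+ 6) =-178125/1432304 = -0.12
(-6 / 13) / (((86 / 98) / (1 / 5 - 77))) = 112896/2795 = 40.39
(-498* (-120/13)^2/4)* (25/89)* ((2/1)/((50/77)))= -138045600/15041 = -9177.95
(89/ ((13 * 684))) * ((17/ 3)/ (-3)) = -1513/80028 = -0.02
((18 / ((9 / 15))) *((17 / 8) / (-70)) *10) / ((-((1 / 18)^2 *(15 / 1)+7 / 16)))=27540/1463 = 18.82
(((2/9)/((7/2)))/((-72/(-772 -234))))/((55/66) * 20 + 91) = 503/61047 = 0.01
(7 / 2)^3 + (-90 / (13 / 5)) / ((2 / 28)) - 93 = -55613/104 = -534.74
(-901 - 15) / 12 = -229/3 = -76.33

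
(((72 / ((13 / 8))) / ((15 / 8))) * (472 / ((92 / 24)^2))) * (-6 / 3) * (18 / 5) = -939589632/171925 = -5465.11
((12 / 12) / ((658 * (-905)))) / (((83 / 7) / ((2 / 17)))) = -1/60016885 = 0.00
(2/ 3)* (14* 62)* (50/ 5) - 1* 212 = 16724/3 = 5574.67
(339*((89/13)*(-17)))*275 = -141049425/13 = -10849955.77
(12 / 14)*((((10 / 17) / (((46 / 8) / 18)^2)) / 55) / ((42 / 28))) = 41472/692461 = 0.06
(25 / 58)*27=675/58 = 11.64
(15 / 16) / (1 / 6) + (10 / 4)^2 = 95/8 = 11.88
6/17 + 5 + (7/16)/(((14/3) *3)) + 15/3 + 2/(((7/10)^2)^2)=24443249/1306144 = 18.71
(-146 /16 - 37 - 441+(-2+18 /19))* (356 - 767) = 200641.01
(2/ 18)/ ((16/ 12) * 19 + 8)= 1/300 = 0.00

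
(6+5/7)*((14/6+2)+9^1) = 89.52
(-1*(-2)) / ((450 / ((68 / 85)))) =4/1125 = 0.00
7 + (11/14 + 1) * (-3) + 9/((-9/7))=-75/14 = -5.36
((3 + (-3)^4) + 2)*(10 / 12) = 71.67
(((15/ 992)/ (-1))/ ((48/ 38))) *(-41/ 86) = 3895/682496 = 0.01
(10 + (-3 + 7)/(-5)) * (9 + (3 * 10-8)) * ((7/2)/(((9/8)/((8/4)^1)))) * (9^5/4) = 130983804/5 = 26196760.80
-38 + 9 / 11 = -409/11 = -37.18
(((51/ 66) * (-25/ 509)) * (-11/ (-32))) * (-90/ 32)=19125/521216 = 0.04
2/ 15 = 0.13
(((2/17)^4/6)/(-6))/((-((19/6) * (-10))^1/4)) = -16/23803485 = 0.00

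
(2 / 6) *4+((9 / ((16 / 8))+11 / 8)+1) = 197/24 = 8.21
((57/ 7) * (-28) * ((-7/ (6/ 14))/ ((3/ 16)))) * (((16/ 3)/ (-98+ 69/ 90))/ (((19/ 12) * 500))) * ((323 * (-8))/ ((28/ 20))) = 37044224/14585 = 2539.89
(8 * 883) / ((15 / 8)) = 56512/15 = 3767.47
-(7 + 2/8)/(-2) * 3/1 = 87/8 = 10.88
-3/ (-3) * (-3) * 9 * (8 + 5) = -351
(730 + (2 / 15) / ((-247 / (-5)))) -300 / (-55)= 5994712/8151 = 735.46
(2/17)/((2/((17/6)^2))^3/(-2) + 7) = 2839714/168776359 = 0.02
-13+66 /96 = -197/16 = -12.31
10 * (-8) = -80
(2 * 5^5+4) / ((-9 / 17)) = -106318/9 = -11813.11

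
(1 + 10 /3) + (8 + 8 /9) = 119/9 = 13.22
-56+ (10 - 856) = -902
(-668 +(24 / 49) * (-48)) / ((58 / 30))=-508260/1421 = -357.68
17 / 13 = 1.31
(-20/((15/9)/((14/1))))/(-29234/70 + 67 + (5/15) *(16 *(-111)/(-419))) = 307965/640156 = 0.48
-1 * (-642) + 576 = 1218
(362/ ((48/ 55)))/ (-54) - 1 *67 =-96787/1296 = -74.68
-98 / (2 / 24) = -1176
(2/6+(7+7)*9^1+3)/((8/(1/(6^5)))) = 97/46656 = 0.00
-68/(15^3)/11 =-68/37125 = 0.00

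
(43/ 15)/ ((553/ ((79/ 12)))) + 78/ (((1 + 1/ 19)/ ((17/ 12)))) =264623/2520 = 105.01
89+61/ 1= 150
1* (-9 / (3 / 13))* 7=-273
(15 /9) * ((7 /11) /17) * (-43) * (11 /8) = -1505/408 = -3.69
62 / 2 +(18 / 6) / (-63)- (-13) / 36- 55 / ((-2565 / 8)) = 452251/14364 = 31.49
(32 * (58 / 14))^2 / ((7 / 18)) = 15501312/343 = 45193.33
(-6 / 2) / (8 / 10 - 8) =5/12 = 0.42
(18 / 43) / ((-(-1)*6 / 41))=123/43 = 2.86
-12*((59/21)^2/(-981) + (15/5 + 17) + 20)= -479.90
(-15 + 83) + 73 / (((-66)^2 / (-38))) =146717/2178 = 67.36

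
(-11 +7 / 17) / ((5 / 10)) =-360/17 = -21.18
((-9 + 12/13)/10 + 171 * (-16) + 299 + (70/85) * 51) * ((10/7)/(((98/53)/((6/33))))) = -16507115/49049 = -336.54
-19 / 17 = -1.12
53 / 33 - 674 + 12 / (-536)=-2973425/4422 = -672.42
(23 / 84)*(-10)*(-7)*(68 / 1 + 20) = 5060/3 = 1686.67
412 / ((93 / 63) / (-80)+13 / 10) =692160/2153 = 321.49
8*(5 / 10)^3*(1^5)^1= 1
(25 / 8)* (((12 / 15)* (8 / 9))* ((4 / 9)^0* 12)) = 80/3 = 26.67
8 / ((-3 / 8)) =-64/3 = -21.33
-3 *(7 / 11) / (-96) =7/352 = 0.02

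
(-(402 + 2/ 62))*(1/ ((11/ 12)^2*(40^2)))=-927/3100 = -0.30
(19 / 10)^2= 361/100 = 3.61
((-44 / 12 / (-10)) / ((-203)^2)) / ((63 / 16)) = 88/38942505 = 0.00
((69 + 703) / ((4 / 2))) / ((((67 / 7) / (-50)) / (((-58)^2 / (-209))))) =454476400/14003 = 32455.65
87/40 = 2.18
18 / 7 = 2.57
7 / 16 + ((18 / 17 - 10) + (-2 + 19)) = 2311/272 = 8.50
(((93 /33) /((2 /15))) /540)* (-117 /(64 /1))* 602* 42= -2547363/1408 = -1809.21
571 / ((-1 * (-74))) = 571/74 = 7.72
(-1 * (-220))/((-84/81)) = -1485/7 = -212.14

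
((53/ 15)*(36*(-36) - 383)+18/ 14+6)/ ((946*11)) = -311072/546315 = -0.57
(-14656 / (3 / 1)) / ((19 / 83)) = -1216448/57 = -21341.19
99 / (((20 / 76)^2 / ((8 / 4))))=71478/25 = 2859.12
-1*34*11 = -374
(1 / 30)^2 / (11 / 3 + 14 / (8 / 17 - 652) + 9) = 923/10504350 = 0.00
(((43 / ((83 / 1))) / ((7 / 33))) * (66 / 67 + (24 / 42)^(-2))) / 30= 2052347/6228320 = 0.33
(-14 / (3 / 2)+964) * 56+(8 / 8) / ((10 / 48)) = 801992/15 = 53466.13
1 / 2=0.50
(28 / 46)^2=196/529 = 0.37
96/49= 1.96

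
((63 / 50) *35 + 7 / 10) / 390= 112/975 = 0.11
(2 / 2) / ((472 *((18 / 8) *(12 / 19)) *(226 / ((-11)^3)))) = -25289/2880144 = -0.01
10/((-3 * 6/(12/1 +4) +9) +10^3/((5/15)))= 80/24063 = 0.00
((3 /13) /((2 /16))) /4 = 6/13 = 0.46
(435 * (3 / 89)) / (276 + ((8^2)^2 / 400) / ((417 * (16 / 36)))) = 503875/9486332 = 0.05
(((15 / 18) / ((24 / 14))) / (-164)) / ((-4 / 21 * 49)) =5/15744 = 0.00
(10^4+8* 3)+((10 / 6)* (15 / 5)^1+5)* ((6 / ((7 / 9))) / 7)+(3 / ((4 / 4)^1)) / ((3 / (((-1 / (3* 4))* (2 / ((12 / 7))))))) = 35403209/3528 = 10034.92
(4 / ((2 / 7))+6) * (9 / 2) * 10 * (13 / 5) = 2340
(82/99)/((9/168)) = 4592/297 = 15.46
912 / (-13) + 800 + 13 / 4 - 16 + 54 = 40097/52 = 771.10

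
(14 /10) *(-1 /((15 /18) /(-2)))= 84/25 = 3.36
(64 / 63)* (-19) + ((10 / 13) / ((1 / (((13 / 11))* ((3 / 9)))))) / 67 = -19.30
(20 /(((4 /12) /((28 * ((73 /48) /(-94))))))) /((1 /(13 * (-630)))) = 10462725/47 = 222611.17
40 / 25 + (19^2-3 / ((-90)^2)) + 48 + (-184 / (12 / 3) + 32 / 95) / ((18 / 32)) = 16899281/51300 = 329.42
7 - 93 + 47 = -39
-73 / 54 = -1.35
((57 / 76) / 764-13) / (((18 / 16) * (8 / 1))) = -39725/27504 = -1.44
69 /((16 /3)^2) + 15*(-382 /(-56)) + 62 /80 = 945479/8960 = 105.52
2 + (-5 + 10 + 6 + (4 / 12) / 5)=196/15 = 13.07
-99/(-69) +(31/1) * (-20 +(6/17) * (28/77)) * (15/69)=-569809/4301 = -132.48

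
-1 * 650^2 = -422500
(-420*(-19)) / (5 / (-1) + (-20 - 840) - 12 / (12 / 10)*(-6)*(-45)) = -1596/713 = -2.24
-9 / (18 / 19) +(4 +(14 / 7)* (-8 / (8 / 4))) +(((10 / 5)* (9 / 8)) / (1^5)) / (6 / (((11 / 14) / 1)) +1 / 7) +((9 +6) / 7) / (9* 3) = -1982159/150948 = -13.13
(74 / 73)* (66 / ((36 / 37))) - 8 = 13307/219 = 60.76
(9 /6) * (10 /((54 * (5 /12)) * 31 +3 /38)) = 95/4418 = 0.02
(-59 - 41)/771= -100/771 = -0.13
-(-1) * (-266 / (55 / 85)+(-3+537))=122.91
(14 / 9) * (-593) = -8302/9 = -922.44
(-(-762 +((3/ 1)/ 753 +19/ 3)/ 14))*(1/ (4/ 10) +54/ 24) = 19067051/5271 = 3617.35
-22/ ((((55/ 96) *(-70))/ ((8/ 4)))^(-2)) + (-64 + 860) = -37093907/4608 = -8049.89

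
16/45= 0.36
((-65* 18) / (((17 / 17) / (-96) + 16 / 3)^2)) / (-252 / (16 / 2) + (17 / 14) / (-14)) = 43130880/32991839 = 1.31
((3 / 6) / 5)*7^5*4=33614/5 = 6722.80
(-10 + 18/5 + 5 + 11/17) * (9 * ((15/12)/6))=-24/17 = -1.41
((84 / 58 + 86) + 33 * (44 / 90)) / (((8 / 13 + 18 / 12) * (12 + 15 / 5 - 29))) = -585754/167475 = -3.50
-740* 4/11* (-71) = 210160/11 = 19105.45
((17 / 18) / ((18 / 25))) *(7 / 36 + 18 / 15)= 21335/11664 = 1.83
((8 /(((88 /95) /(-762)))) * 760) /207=-18338800/759 = -24161.79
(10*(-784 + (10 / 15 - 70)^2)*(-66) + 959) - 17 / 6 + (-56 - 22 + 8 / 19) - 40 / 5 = -302599633/114 = -2654382.75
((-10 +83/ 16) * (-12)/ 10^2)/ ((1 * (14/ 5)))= 33/160 = 0.21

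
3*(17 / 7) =51/7 = 7.29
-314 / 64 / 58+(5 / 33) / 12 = -13223/183744 = -0.07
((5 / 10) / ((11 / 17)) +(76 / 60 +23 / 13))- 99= -408371/4290 = -95.19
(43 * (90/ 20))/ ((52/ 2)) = 387/52 = 7.44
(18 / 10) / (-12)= -3/20 = -0.15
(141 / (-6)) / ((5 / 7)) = -329/10 = -32.90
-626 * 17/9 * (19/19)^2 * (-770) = 8194340/9 = 910482.22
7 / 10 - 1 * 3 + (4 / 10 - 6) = -79/10 = -7.90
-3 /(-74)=0.04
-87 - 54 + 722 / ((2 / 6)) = 2025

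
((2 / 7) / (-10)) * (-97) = 2.77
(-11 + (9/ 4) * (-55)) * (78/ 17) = -21021/34 = -618.26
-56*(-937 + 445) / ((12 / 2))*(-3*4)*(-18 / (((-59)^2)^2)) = 991872/12117361 = 0.08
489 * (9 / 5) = 4401/5 = 880.20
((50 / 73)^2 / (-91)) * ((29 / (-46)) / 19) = 36250/211918343 = 0.00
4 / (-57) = -4/57 = -0.07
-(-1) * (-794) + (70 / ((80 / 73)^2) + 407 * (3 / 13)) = -5339701/8320 = -641.79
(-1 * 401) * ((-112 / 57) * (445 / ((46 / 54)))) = 411607.69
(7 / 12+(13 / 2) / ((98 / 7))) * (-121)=-2662/21 = -126.76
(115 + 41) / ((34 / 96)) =7488/17 = 440.47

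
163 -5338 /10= -1854/5 = -370.80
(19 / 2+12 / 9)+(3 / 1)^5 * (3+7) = 14645/6 = 2440.83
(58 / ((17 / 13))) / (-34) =-377/289 = -1.30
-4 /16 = -1/4 = -0.25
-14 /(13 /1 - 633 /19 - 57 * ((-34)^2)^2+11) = 38/206750295 = 0.00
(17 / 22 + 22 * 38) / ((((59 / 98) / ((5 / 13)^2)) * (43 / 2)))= 9.56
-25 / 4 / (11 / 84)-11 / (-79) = -41354/869 = -47.59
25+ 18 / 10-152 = -626/5 = -125.20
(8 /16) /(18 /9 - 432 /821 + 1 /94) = 0.34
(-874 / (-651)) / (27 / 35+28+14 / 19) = 83030/1824939 = 0.05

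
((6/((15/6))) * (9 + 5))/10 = 3.36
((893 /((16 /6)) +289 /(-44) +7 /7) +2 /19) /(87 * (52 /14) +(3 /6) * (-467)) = 3.67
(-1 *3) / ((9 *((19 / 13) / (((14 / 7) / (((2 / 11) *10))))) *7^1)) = -143/3990 = -0.04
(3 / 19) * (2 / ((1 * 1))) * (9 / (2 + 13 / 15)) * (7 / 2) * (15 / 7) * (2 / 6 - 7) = -40500/817 = -49.57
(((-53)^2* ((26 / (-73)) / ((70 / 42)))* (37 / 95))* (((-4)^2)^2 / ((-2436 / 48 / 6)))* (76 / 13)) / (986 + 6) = 41.70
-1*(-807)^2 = -651249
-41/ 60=-0.68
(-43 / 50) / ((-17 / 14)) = 301/425 = 0.71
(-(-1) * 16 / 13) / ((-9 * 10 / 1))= -8/585 = -0.01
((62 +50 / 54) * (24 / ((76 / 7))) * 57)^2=565773796/9 = 62863755.11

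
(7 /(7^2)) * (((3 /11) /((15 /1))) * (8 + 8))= 16/385 = 0.04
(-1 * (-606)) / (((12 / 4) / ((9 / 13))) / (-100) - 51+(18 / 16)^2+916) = 28800/41167 = 0.70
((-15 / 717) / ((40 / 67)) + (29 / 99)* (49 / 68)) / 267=566477/859178232 = 0.00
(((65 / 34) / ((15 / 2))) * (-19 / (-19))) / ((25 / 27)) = 117/425 = 0.28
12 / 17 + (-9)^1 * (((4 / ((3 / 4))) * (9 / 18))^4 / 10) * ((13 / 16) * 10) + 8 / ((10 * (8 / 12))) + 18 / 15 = -280504/765 = -366.67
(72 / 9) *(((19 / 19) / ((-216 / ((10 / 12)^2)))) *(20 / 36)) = -125/8748 = -0.01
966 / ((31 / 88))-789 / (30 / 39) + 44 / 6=1603159/930 = 1723.83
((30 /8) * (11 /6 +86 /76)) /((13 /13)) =845/76 = 11.12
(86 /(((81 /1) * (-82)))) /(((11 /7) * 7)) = -43/36531 = 0.00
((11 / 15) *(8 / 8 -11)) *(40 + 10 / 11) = -300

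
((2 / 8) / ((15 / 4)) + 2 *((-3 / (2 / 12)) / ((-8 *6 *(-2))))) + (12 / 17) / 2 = 91/2040 = 0.04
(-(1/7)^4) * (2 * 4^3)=-128/2401 = -0.05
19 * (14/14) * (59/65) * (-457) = -512297/65 = -7881.49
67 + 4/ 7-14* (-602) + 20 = 59609/7 = 8515.57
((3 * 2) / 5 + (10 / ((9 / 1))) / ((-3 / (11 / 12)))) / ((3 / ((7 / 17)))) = 287/2430 = 0.12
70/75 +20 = 314/15 = 20.93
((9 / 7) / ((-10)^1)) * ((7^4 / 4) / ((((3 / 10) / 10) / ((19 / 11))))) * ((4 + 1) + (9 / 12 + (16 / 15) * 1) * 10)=-4529315/44 = -102938.98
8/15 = 0.53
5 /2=2.50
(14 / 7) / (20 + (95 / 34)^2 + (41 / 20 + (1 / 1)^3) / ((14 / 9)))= 161840/2408811 = 0.07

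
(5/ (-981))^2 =25/962361 = 0.00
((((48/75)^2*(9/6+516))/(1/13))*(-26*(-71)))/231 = 211950336/9625 = 22020.81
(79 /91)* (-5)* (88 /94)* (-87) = 1512060/4277 = 353.53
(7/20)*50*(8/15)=28/3 = 9.33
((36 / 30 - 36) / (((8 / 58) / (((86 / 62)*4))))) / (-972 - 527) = 216978/232345 = 0.93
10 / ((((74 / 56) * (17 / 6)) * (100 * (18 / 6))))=28/3145 = 0.01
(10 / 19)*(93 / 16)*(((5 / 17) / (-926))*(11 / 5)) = -5115/2392784 = 0.00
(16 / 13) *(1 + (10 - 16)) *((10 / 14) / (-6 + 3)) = 400/273 = 1.47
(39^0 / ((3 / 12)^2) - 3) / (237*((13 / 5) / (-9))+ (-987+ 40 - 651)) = -195/24997 = -0.01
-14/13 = -1.08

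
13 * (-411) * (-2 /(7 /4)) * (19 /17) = 6824.67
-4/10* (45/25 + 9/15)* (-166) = 3984/25 = 159.36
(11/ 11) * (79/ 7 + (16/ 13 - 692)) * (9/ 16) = -556497/1456 = -382.21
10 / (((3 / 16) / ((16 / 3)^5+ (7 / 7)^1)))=167811040/729 = 230193.47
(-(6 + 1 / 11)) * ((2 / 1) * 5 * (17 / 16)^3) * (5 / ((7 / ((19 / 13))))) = -156356225/2050048 = -76.27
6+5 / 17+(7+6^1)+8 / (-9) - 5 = 2051/153 = 13.41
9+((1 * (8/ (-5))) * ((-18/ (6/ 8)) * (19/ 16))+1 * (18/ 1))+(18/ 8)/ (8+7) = 291/4 = 72.75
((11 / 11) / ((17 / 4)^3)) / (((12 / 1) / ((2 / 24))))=4/44217 = 0.00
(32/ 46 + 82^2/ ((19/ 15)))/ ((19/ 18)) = 41761512/8303 = 5029.69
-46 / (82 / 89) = -2047/41 = -49.93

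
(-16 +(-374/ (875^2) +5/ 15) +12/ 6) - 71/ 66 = -744977809/50531250 = -14.74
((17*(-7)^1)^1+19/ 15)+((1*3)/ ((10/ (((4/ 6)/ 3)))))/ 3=-5297/45 = -117.71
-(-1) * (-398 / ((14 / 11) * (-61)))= 2189/427 = 5.13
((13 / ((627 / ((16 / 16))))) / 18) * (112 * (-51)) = -12376/1881 = -6.58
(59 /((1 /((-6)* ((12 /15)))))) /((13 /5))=-1416/13 = -108.92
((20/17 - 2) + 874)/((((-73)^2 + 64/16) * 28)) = 0.01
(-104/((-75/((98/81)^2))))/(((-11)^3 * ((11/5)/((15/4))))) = -249704/96059601 = 0.00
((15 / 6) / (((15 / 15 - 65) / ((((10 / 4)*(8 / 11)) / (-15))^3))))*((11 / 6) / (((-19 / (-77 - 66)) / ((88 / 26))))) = 5/1539 = 0.00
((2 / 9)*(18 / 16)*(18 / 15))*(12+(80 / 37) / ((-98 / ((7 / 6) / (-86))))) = 200471/55685 = 3.60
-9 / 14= -0.64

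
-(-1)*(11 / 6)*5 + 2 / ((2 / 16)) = 151/6 = 25.17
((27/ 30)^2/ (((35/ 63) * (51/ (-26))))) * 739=-2334501/4250 = -549.29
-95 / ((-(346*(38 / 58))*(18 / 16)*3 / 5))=2900/4671 = 0.62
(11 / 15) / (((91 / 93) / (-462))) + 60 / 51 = -381302/1105 = -345.07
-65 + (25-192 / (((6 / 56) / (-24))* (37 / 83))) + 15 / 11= 39250579/407 = 96438.77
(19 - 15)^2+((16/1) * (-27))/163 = 2176/163 = 13.35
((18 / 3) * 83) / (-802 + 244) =-83/93 = -0.89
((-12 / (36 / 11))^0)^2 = 1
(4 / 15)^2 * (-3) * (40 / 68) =-0.13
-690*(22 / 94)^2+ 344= 676406/2209 = 306.20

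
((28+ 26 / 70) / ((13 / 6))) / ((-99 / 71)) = -47002/5005 = -9.39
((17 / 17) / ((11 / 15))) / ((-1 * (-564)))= 5/2068 = 0.00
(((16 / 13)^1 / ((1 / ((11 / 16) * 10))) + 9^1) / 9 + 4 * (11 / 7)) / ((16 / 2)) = 6737/6552 = 1.03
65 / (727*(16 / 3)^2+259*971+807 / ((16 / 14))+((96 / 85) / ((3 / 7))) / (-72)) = 10200/42820259 = 0.00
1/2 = 0.50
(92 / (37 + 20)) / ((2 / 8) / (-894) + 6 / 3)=109664/135869 = 0.81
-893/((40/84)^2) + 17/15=-1181099/300 = -3937.00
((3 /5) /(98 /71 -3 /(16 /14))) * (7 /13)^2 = -0.14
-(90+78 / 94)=-4269/47 = -90.83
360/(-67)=-360/67 = -5.37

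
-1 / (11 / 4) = -4/11 = -0.36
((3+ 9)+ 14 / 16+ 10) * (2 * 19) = 869.25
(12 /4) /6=1/2 = 0.50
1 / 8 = 0.12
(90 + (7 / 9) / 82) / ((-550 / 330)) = -66427/1230 = -54.01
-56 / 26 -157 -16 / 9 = -18829/117 = -160.93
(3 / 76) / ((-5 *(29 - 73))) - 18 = -300957/16720 = -18.00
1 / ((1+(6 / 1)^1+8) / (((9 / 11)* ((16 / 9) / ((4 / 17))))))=68/165 = 0.41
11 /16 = 0.69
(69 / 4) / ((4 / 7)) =483/16 = 30.19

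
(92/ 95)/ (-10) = -46/475 = -0.10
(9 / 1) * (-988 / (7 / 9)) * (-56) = 640224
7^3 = 343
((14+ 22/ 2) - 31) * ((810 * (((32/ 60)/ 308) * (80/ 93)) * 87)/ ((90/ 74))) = -1236096/2387 = -517.84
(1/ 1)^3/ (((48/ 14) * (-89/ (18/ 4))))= -21/1424 = -0.01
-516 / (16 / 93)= -2999.25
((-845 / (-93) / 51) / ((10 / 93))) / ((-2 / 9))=-507/68 = -7.46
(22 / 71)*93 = 2046/71 = 28.82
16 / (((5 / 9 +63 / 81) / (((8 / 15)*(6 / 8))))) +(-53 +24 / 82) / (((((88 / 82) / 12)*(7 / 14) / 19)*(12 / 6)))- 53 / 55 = -615674/55 = -11194.07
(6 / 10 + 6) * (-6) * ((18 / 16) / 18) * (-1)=99/40 = 2.48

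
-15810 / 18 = -2635/3 = -878.33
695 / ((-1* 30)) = -23.17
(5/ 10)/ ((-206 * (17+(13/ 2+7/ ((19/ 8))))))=-19/207030 = 0.00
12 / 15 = 4/5 = 0.80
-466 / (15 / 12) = -1864/5 = -372.80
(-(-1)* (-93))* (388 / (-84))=3007/7 = 429.57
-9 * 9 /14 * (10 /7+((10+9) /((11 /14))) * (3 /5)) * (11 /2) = -124254/245 = -507.16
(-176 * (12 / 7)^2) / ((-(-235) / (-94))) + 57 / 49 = 50973/245 = 208.05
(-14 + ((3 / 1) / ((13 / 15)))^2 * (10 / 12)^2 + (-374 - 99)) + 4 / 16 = -161709/338 = -478.43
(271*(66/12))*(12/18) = 2981/3 = 993.67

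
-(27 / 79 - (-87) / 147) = -3614/3871 = -0.93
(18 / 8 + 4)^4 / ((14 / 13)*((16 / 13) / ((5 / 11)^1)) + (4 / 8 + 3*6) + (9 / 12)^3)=330078125/4723964 = 69.87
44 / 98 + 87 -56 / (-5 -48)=229849/2597 = 88.51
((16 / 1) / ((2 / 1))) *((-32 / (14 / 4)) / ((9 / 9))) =-512/7 = -73.14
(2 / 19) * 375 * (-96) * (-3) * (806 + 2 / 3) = 174240000/19 = 9170526.32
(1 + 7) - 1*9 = -1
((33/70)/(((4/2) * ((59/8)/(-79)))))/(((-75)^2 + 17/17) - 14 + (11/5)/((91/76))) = -11297/25117244 = 0.00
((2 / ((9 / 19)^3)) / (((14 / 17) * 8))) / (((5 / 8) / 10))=233206/5103 = 45.70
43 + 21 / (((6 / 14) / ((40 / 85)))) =1123/17 = 66.06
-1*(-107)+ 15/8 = 871/8 = 108.88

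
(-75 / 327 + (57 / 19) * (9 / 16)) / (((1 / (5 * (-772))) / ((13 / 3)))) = -24389.86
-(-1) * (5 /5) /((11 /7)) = 7/11 = 0.64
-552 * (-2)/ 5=1104/5 = 220.80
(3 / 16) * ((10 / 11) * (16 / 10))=3/11 = 0.27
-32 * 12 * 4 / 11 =-1536/11 = -139.64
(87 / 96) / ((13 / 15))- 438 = -181773/416 = -436.95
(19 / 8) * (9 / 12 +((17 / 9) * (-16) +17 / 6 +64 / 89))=-61.56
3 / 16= 0.19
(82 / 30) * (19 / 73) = 779/1095 = 0.71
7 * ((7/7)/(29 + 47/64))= 448/1903 = 0.24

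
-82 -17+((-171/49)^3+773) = 74295215/117649 = 631.50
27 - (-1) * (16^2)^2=65563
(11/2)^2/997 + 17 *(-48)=-3254087/3988 = -815.97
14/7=2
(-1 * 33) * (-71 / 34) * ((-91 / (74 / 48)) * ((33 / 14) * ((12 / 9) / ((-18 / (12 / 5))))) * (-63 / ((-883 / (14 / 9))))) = 525356832/2777035 = 189.18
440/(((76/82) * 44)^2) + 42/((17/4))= 5479909/540056 = 10.15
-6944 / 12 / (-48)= 217/18 = 12.06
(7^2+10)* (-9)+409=-122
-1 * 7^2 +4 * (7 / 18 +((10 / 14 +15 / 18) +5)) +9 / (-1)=-1906/63 = -30.25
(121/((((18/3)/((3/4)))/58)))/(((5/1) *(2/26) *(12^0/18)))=410553/10 = 41055.30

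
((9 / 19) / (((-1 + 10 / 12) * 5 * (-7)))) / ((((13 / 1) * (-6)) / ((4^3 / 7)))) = -0.01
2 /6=1/3 = 0.33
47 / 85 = 0.55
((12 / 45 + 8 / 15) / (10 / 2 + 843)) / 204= 1/216240 = 0.00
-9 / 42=-3/14 = -0.21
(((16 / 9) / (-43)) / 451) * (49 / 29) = -784/5061573 = 0.00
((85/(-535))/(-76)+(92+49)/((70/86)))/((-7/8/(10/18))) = -109.99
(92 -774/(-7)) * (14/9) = 2836/9 = 315.11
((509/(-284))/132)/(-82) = 509/3074016 = 0.00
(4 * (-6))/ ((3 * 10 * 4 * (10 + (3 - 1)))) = -1/60 = -0.02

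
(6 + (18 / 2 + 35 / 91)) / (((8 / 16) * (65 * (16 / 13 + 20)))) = 0.02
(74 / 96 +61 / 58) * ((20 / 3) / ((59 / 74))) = 7955/522 = 15.24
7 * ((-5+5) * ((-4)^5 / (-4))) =0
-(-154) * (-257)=-39578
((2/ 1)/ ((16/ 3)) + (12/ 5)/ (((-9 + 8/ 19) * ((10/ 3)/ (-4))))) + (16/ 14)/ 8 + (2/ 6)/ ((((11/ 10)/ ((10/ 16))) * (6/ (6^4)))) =104832613/2510200 = 41.76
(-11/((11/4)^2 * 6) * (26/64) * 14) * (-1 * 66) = 91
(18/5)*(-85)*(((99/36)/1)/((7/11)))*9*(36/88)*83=-11314809/28 = -404100.32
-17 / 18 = -0.94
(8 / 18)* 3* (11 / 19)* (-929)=-40876/57 = -717.12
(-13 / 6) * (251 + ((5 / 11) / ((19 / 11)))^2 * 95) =-31811/57 = -558.09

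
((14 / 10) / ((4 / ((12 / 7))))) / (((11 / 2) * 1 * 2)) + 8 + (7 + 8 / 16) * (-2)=-382/55 = -6.95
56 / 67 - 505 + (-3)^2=-33176/67 = -495.16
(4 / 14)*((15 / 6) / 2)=5/14 = 0.36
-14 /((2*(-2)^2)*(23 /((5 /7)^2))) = -25/644 = -0.04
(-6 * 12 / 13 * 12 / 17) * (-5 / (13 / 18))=77760/2873 = 27.07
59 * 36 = 2124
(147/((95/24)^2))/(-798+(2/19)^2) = -42336/3600925 = -0.01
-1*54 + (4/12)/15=-2429/45 = -53.98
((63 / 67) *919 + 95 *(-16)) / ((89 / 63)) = -2768409/5963 = -464.26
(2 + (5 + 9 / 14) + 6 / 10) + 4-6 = 437/70 = 6.24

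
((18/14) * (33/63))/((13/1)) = 33/637 = 0.05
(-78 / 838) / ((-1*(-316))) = -39/132404 = 0.00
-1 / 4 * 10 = -2.50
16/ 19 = 0.84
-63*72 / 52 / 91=-162/169 = -0.96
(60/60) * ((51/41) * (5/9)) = 85/123 = 0.69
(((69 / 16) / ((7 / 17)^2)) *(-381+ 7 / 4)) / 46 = -1315239/6272 = -209.70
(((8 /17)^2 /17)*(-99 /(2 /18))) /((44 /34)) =-2592/289 = -8.97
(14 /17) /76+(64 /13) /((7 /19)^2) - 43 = -2764943/411502 = -6.72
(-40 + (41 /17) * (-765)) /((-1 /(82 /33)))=154570/33 = 4683.94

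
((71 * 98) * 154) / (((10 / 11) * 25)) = 5893426/125 = 47147.41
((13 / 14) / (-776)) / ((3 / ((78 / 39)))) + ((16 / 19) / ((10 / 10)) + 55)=17289809/309624 = 55.84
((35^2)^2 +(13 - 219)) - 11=1500408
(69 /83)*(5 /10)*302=10419/83 = 125.53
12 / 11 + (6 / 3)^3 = 100/11 = 9.09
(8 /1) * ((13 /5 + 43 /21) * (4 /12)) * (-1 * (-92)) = 359168/315 = 1140.22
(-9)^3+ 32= -697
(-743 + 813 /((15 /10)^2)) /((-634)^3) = 1145/764520312 = 0.00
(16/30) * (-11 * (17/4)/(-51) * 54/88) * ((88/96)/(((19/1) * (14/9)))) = 99/10640 = 0.01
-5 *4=-20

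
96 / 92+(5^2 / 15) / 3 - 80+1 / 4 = -64709/828 = -78.15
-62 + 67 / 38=-2289/38 = -60.24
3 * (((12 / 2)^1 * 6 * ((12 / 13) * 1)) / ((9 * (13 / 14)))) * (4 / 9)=896/169 = 5.30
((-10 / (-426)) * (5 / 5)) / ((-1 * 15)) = -1/639 = 0.00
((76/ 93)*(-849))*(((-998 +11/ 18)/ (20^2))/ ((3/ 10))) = 96533281/16740 = 5766.62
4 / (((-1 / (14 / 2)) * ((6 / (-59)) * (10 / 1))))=413/15 = 27.53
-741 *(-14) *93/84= 22971/2 = 11485.50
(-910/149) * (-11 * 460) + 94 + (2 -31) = 4614285/149 = 30968.36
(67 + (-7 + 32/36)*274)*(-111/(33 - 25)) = 535279/24 = 22303.29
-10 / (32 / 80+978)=-25/2446 = -0.01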